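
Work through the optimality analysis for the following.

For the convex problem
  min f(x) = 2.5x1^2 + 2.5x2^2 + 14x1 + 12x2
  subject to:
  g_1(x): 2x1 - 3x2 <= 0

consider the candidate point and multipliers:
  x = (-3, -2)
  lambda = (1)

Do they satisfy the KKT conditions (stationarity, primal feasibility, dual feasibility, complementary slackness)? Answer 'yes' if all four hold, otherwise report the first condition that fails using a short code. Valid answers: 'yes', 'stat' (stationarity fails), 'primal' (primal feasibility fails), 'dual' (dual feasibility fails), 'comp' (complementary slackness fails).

Gradient of f: grad f(x) = Q x + c = (-1, 2)
Constraint values g_i(x) = a_i^T x - b_i:
  g_1((-3, -2)) = 0
Stationarity residual: grad f(x) + sum_i lambda_i a_i = (1, -1)
  -> stationarity FAILS
Primal feasibility (all g_i <= 0): OK
Dual feasibility (all lambda_i >= 0): OK
Complementary slackness (lambda_i * g_i(x) = 0 for all i): OK

Verdict: the first failing condition is stationarity -> stat.

stat


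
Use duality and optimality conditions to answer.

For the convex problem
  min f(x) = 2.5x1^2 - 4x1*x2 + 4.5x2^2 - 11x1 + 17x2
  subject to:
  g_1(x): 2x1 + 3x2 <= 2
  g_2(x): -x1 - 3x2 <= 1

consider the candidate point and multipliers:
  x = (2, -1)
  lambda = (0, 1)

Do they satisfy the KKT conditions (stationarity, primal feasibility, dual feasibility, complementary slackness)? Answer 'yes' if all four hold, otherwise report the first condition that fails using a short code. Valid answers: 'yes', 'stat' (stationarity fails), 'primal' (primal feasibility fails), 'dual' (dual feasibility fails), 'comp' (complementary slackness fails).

Gradient of f: grad f(x) = Q x + c = (3, 0)
Constraint values g_i(x) = a_i^T x - b_i:
  g_1((2, -1)) = -1
  g_2((2, -1)) = 0
Stationarity residual: grad f(x) + sum_i lambda_i a_i = (2, -3)
  -> stationarity FAILS
Primal feasibility (all g_i <= 0): OK
Dual feasibility (all lambda_i >= 0): OK
Complementary slackness (lambda_i * g_i(x) = 0 for all i): OK

Verdict: the first failing condition is stationarity -> stat.

stat


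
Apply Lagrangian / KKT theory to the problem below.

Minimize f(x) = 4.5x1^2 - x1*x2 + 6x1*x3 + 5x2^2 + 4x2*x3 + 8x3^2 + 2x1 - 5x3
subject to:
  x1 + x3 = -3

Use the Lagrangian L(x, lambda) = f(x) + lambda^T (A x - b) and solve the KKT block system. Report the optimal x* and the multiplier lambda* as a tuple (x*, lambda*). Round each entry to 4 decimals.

Form the Lagrangian:
  L(x, lambda) = (1/2) x^T Q x + c^T x + lambda^T (A x - b)
Stationarity (grad_x L = 0): Q x + c + A^T lambda = 0.
Primal feasibility: A x = b.

This gives the KKT block system:
  [ Q   A^T ] [ x     ]   [-c ]
  [ A    0  ] [ lambda ] = [ b ]

Solving the linear system:
  x*      = (-2.9524, -0.2762, -0.0476)
  lambda* = (24.581)
  f(x*)   = 34.0381

x* = (-2.9524, -0.2762, -0.0476), lambda* = (24.581)


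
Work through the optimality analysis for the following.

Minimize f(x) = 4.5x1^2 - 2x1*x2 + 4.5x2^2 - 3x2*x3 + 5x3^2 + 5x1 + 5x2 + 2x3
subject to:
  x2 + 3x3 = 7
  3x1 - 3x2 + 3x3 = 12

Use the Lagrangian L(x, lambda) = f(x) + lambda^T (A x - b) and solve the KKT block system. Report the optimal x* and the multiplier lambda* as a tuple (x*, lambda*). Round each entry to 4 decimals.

Form the Lagrangian:
  L(x, lambda) = (1/2) x^T Q x + c^T x + lambda^T (A x - b)
Stationarity (grad_x L = 0): Q x + c + A^T lambda = 0.
Primal feasibility: A x = b.

This gives the KKT block system:
  [ Q   A^T ] [ x     ]   [-c ]
  [ A    0  ] [ lambda ] = [ b ]

Solving the linear system:
  x*      = (0.9122, -0.5659, 2.522)
  lambda* = (-4.8585, -4.7805)
  f(x*)   = 49.0756

x* = (0.9122, -0.5659, 2.522), lambda* = (-4.8585, -4.7805)


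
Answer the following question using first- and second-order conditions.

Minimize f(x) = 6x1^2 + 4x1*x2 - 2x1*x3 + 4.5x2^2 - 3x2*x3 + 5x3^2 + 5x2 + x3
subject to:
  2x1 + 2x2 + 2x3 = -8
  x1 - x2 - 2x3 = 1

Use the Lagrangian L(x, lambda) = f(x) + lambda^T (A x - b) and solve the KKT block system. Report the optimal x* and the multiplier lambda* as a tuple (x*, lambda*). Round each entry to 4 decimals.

Form the Lagrangian:
  L(x, lambda) = (1/2) x^T Q x + c^T x + lambda^T (A x - b)
Stationarity (grad_x L = 0): Q x + c + A^T lambda = 0.
Primal feasibility: A x = b.

This gives the KKT block system:
  [ Q   A^T ] [ x     ]   [-c ]
  [ A    0  ] [ lambda ] = [ b ]

Solving the linear system:
  x*      = (-1.9781, -1.0657, -0.9562)
  lambda* = (8.9307, 8.2263)
  f(x*)   = 28.4672

x* = (-1.9781, -1.0657, -0.9562), lambda* = (8.9307, 8.2263)


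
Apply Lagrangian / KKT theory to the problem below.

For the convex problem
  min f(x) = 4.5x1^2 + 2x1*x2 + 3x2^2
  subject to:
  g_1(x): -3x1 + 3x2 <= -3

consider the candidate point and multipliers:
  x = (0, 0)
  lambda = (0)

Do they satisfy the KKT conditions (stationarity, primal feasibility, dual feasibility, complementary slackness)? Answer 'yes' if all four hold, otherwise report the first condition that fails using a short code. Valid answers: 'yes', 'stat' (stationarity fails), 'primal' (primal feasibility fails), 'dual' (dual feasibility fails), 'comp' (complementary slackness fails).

Gradient of f: grad f(x) = Q x + c = (0, 0)
Constraint values g_i(x) = a_i^T x - b_i:
  g_1((0, 0)) = 3
Stationarity residual: grad f(x) + sum_i lambda_i a_i = (0, 0)
  -> stationarity OK
Primal feasibility (all g_i <= 0): FAILS
Dual feasibility (all lambda_i >= 0): OK
Complementary slackness (lambda_i * g_i(x) = 0 for all i): OK

Verdict: the first failing condition is primal_feasibility -> primal.

primal


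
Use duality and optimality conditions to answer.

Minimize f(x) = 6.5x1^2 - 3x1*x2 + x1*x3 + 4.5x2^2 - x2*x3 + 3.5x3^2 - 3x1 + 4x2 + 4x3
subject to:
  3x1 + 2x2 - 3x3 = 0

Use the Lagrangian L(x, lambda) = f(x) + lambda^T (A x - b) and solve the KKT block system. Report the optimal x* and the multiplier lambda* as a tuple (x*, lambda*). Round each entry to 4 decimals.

Form the Lagrangian:
  L(x, lambda) = (1/2) x^T Q x + c^T x + lambda^T (A x - b)
Stationarity (grad_x L = 0): Q x + c + A^T lambda = 0.
Primal feasibility: A x = b.

This gives the KKT block system:
  [ Q   A^T ] [ x     ]   [-c ]
  [ A    0  ] [ lambda ] = [ b ]

Solving the linear system:
  x*      = (-0.008, -0.6176, -0.4197)
  lambda* = (0.5571)
  f(x*)   = -2.0626

x* = (-0.008, -0.6176, -0.4197), lambda* = (0.5571)


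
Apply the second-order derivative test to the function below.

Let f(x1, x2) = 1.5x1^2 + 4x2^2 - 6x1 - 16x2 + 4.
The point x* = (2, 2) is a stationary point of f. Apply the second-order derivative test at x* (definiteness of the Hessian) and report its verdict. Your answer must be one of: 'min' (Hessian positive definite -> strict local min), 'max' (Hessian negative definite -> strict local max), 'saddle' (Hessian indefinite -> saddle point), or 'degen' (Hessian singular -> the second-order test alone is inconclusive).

Compute the Hessian H = grad^2 f:
  H = [[3, 0], [0, 8]]
Verify stationarity: grad f(x*) = H x* + g = (0, 0).
Eigenvalues of H: 3, 8.
Both eigenvalues > 0, so H is positive definite -> x* is a strict local min.

min


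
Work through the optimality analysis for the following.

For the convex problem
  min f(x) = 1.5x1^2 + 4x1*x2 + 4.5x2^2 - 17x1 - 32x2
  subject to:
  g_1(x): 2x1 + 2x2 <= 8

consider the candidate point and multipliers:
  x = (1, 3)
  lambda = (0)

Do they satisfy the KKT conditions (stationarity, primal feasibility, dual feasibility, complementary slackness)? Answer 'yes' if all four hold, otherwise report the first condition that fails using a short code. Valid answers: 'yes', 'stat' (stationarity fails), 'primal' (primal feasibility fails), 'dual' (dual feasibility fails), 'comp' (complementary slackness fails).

Gradient of f: grad f(x) = Q x + c = (-2, -1)
Constraint values g_i(x) = a_i^T x - b_i:
  g_1((1, 3)) = 0
Stationarity residual: grad f(x) + sum_i lambda_i a_i = (-2, -1)
  -> stationarity FAILS
Primal feasibility (all g_i <= 0): OK
Dual feasibility (all lambda_i >= 0): OK
Complementary slackness (lambda_i * g_i(x) = 0 for all i): OK

Verdict: the first failing condition is stationarity -> stat.

stat


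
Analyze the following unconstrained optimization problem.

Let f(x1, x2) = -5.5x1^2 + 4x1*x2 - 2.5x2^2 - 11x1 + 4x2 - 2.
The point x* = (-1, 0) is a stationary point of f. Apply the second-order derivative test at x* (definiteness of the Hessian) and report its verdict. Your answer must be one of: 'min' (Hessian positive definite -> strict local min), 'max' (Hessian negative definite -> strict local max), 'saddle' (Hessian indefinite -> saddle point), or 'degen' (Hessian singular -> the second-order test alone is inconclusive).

Compute the Hessian H = grad^2 f:
  H = [[-11, 4], [4, -5]]
Verify stationarity: grad f(x*) = H x* + g = (0, 0).
Eigenvalues of H: -13, -3.
Both eigenvalues < 0, so H is negative definite -> x* is a strict local max.

max


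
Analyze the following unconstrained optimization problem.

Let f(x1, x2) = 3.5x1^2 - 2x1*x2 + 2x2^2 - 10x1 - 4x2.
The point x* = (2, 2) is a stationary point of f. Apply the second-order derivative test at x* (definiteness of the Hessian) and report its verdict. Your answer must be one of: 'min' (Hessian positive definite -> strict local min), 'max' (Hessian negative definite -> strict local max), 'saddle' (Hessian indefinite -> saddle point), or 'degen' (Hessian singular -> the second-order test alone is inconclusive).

Compute the Hessian H = grad^2 f:
  H = [[7, -2], [-2, 4]]
Verify stationarity: grad f(x*) = H x* + g = (0, 0).
Eigenvalues of H: 3, 8.
Both eigenvalues > 0, so H is positive definite -> x* is a strict local min.

min


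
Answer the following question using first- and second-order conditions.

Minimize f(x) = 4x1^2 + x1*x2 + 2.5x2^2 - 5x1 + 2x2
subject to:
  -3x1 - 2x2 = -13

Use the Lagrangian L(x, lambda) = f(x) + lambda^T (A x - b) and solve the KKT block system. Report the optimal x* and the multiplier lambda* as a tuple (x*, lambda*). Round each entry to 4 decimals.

Form the Lagrangian:
  L(x, lambda) = (1/2) x^T Q x + c^T x + lambda^T (A x - b)
Stationarity (grad_x L = 0): Q x + c + A^T lambda = 0.
Primal feasibility: A x = b.

This gives the KKT block system:
  [ Q   A^T ] [ x     ]   [-c ]
  [ A    0  ] [ lambda ] = [ b ]

Solving the linear system:
  x*      = (3.0923, 1.8615)
  lambda* = (7.2)
  f(x*)   = 40.9308

x* = (3.0923, 1.8615), lambda* = (7.2)


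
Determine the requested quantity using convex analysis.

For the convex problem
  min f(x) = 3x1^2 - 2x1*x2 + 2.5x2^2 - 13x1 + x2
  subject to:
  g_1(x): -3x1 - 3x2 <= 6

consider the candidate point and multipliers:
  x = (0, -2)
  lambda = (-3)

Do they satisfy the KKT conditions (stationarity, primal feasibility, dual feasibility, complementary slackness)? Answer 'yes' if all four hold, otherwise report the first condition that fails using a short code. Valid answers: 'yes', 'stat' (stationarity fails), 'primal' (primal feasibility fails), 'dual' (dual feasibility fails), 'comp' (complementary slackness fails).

Gradient of f: grad f(x) = Q x + c = (-9, -9)
Constraint values g_i(x) = a_i^T x - b_i:
  g_1((0, -2)) = 0
Stationarity residual: grad f(x) + sum_i lambda_i a_i = (0, 0)
  -> stationarity OK
Primal feasibility (all g_i <= 0): OK
Dual feasibility (all lambda_i >= 0): FAILS
Complementary slackness (lambda_i * g_i(x) = 0 for all i): OK

Verdict: the first failing condition is dual_feasibility -> dual.

dual


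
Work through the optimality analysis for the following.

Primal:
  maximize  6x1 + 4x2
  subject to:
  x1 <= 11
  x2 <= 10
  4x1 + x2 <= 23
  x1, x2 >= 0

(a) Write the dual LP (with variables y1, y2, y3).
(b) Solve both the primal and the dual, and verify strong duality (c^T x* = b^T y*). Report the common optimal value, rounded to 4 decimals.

The standard primal-dual pair for 'max c^T x s.t. A x <= b, x >= 0' is:
  Dual:  min b^T y  s.t.  A^T y >= c,  y >= 0.

So the dual LP is:
  minimize  11y1 + 10y2 + 23y3
  subject to:
    y1 + 4y3 >= 6
    y2 + y3 >= 4
    y1, y2, y3 >= 0

Solving the primal: x* = (3.25, 10).
  primal value c^T x* = 59.5.
Solving the dual: y* = (0, 2.5, 1.5).
  dual value b^T y* = 59.5.
Strong duality: c^T x* = b^T y*. Confirmed.

59.5


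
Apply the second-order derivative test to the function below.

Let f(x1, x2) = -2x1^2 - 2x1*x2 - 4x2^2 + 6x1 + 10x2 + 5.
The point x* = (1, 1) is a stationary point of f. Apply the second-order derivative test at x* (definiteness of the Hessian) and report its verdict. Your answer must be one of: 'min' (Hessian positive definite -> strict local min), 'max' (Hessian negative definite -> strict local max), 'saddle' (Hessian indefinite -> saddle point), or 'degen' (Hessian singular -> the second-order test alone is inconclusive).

Compute the Hessian H = grad^2 f:
  H = [[-4, -2], [-2, -8]]
Verify stationarity: grad f(x*) = H x* + g = (0, 0).
Eigenvalues of H: -8.8284, -3.1716.
Both eigenvalues < 0, so H is negative definite -> x* is a strict local max.

max


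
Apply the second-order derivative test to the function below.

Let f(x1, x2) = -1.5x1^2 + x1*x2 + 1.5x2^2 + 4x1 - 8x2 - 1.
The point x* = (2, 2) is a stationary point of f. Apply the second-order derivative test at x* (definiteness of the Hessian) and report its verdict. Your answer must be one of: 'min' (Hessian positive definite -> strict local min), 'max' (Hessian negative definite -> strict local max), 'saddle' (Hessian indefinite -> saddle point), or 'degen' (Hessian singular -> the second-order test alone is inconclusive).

Compute the Hessian H = grad^2 f:
  H = [[-3, 1], [1, 3]]
Verify stationarity: grad f(x*) = H x* + g = (0, 0).
Eigenvalues of H: -3.1623, 3.1623.
Eigenvalues have mixed signs, so H is indefinite -> x* is a saddle point.

saddle


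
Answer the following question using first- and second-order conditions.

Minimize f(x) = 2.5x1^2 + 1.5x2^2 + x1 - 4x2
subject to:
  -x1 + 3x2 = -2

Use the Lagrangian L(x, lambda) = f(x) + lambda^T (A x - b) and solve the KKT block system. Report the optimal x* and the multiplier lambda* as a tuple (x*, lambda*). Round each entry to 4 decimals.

Form the Lagrangian:
  L(x, lambda) = (1/2) x^T Q x + c^T x + lambda^T (A x - b)
Stationarity (grad_x L = 0): Q x + c + A^T lambda = 0.
Primal feasibility: A x = b.

This gives the KKT block system:
  [ Q   A^T ] [ x     ]   [-c ]
  [ A    0  ] [ lambda ] = [ b ]

Solving the linear system:
  x*      = (0.1875, -0.6042)
  lambda* = (1.9375)
  f(x*)   = 3.2396

x* = (0.1875, -0.6042), lambda* = (1.9375)


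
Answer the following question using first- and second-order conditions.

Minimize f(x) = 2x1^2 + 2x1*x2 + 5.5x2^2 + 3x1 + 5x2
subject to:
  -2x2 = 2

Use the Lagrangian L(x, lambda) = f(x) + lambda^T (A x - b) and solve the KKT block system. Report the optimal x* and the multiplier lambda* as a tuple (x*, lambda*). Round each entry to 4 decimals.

Form the Lagrangian:
  L(x, lambda) = (1/2) x^T Q x + c^T x + lambda^T (A x - b)
Stationarity (grad_x L = 0): Q x + c + A^T lambda = 0.
Primal feasibility: A x = b.

This gives the KKT block system:
  [ Q   A^T ] [ x     ]   [-c ]
  [ A    0  ] [ lambda ] = [ b ]

Solving the linear system:
  x*      = (-0.25, -1)
  lambda* = (-3.25)
  f(x*)   = 0.375

x* = (-0.25, -1), lambda* = (-3.25)


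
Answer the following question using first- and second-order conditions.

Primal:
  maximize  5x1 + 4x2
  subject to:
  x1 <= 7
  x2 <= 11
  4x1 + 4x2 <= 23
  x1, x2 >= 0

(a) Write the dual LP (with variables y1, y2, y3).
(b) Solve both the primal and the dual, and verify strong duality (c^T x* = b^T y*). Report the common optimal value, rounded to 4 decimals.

The standard primal-dual pair for 'max c^T x s.t. A x <= b, x >= 0' is:
  Dual:  min b^T y  s.t.  A^T y >= c,  y >= 0.

So the dual LP is:
  minimize  7y1 + 11y2 + 23y3
  subject to:
    y1 + 4y3 >= 5
    y2 + 4y3 >= 4
    y1, y2, y3 >= 0

Solving the primal: x* = (5.75, 0).
  primal value c^T x* = 28.75.
Solving the dual: y* = (0, 0, 1.25).
  dual value b^T y* = 28.75.
Strong duality: c^T x* = b^T y*. Confirmed.

28.75


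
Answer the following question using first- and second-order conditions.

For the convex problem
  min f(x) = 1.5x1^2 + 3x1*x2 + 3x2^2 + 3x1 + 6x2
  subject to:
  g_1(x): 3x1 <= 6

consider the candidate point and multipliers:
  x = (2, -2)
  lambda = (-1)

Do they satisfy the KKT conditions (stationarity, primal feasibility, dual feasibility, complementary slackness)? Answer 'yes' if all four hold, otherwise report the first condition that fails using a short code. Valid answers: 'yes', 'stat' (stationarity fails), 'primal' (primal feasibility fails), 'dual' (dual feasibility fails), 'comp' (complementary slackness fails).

Gradient of f: grad f(x) = Q x + c = (3, 0)
Constraint values g_i(x) = a_i^T x - b_i:
  g_1((2, -2)) = 0
Stationarity residual: grad f(x) + sum_i lambda_i a_i = (0, 0)
  -> stationarity OK
Primal feasibility (all g_i <= 0): OK
Dual feasibility (all lambda_i >= 0): FAILS
Complementary slackness (lambda_i * g_i(x) = 0 for all i): OK

Verdict: the first failing condition is dual_feasibility -> dual.

dual


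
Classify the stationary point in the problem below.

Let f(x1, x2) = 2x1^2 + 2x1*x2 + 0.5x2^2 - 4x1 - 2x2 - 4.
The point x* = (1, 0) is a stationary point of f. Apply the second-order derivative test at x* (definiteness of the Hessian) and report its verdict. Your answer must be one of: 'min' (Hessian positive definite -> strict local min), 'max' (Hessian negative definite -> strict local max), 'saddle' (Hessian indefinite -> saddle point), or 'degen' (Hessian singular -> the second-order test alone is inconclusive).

Compute the Hessian H = grad^2 f:
  H = [[4, 2], [2, 1]]
Verify stationarity: grad f(x*) = H x* + g = (0, 0).
Eigenvalues of H: 0, 5.
H has a zero eigenvalue (singular; positive semidefinite but not definite), so H is neither positive definite, negative definite, nor indefinite. The second-order test alone is inconclusive -> degen.
(Indeed, f is constant along the null direction of H through x*, so x* is not a strict local extremum.)

degen


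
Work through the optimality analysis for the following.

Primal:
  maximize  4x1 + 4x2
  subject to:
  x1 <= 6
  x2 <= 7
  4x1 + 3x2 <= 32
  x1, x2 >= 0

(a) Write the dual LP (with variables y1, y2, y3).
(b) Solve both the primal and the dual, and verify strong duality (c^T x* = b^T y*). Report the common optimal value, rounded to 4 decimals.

The standard primal-dual pair for 'max c^T x s.t. A x <= b, x >= 0' is:
  Dual:  min b^T y  s.t.  A^T y >= c,  y >= 0.

So the dual LP is:
  minimize  6y1 + 7y2 + 32y3
  subject to:
    y1 + 4y3 >= 4
    y2 + 3y3 >= 4
    y1, y2, y3 >= 0

Solving the primal: x* = (2.75, 7).
  primal value c^T x* = 39.
Solving the dual: y* = (0, 1, 1).
  dual value b^T y* = 39.
Strong duality: c^T x* = b^T y*. Confirmed.

39


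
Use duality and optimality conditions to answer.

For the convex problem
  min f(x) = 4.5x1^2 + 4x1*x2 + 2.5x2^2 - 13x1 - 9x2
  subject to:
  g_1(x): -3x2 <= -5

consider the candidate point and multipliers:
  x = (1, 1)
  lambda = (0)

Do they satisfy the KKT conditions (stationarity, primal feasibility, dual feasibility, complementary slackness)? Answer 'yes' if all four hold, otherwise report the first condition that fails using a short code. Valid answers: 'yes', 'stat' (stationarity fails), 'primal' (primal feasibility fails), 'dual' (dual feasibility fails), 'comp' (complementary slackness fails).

Gradient of f: grad f(x) = Q x + c = (0, 0)
Constraint values g_i(x) = a_i^T x - b_i:
  g_1((1, 1)) = 2
Stationarity residual: grad f(x) + sum_i lambda_i a_i = (0, 0)
  -> stationarity OK
Primal feasibility (all g_i <= 0): FAILS
Dual feasibility (all lambda_i >= 0): OK
Complementary slackness (lambda_i * g_i(x) = 0 for all i): OK

Verdict: the first failing condition is primal_feasibility -> primal.

primal


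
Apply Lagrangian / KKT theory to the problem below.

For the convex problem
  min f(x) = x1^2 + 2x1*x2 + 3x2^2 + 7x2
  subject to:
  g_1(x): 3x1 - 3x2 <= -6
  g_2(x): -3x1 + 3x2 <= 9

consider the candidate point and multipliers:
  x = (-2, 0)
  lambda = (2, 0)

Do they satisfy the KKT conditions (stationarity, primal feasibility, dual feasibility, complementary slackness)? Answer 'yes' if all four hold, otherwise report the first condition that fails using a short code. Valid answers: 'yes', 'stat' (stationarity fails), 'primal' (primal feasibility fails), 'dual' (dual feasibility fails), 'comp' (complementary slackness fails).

Gradient of f: grad f(x) = Q x + c = (-4, 3)
Constraint values g_i(x) = a_i^T x - b_i:
  g_1((-2, 0)) = 0
  g_2((-2, 0)) = -3
Stationarity residual: grad f(x) + sum_i lambda_i a_i = (2, -3)
  -> stationarity FAILS
Primal feasibility (all g_i <= 0): OK
Dual feasibility (all lambda_i >= 0): OK
Complementary slackness (lambda_i * g_i(x) = 0 for all i): OK

Verdict: the first failing condition is stationarity -> stat.

stat


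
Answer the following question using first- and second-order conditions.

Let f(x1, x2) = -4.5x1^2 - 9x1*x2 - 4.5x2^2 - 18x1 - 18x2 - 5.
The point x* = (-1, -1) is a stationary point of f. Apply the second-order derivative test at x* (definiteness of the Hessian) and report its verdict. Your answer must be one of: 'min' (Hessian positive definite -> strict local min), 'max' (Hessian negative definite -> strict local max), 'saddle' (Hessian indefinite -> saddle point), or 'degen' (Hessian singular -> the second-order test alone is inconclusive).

Compute the Hessian H = grad^2 f:
  H = [[-9, -9], [-9, -9]]
Verify stationarity: grad f(x*) = H x* + g = (0, 0).
Eigenvalues of H: -18, 0.
H has a zero eigenvalue (singular; negative semidefinite but not definite), so H is neither positive definite, negative definite, nor indefinite. The second-order test alone is inconclusive -> degen.
(Indeed, f is constant along the null direction of H through x*, so x* is not a strict local extremum.)

degen


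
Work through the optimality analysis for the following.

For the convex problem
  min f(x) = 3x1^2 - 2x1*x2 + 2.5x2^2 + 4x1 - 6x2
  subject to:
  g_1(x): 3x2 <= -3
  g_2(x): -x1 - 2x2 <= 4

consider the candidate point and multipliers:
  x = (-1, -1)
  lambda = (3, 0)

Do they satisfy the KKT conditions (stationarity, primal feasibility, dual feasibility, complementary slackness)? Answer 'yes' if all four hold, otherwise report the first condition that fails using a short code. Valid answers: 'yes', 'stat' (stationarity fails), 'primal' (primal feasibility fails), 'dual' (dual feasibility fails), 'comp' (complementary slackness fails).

Gradient of f: grad f(x) = Q x + c = (0, -9)
Constraint values g_i(x) = a_i^T x - b_i:
  g_1((-1, -1)) = 0
  g_2((-1, -1)) = -1
Stationarity residual: grad f(x) + sum_i lambda_i a_i = (0, 0)
  -> stationarity OK
Primal feasibility (all g_i <= 0): OK
Dual feasibility (all lambda_i >= 0): OK
Complementary slackness (lambda_i * g_i(x) = 0 for all i): OK

Verdict: yes, KKT holds.

yes


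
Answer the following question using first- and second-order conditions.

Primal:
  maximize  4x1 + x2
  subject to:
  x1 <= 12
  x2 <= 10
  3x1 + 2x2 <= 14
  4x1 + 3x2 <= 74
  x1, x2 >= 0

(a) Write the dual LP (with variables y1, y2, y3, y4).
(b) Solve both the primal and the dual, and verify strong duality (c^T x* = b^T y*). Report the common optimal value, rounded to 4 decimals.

The standard primal-dual pair for 'max c^T x s.t. A x <= b, x >= 0' is:
  Dual:  min b^T y  s.t.  A^T y >= c,  y >= 0.

So the dual LP is:
  minimize  12y1 + 10y2 + 14y3 + 74y4
  subject to:
    y1 + 3y3 + 4y4 >= 4
    y2 + 2y3 + 3y4 >= 1
    y1, y2, y3, y4 >= 0

Solving the primal: x* = (4.6667, 0).
  primal value c^T x* = 18.6667.
Solving the dual: y* = (0, 0, 1.3333, 0).
  dual value b^T y* = 18.6667.
Strong duality: c^T x* = b^T y*. Confirmed.

18.6667


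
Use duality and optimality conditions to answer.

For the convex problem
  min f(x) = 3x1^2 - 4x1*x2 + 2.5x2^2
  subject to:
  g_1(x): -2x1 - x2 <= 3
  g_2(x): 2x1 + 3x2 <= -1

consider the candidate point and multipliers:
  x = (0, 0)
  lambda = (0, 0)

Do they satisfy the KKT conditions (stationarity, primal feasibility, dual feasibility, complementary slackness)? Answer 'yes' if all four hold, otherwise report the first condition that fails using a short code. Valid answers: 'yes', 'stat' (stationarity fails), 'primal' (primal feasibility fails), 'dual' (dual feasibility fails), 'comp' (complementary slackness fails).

Gradient of f: grad f(x) = Q x + c = (0, 0)
Constraint values g_i(x) = a_i^T x - b_i:
  g_1((0, 0)) = -3
  g_2((0, 0)) = 1
Stationarity residual: grad f(x) + sum_i lambda_i a_i = (0, 0)
  -> stationarity OK
Primal feasibility (all g_i <= 0): FAILS
Dual feasibility (all lambda_i >= 0): OK
Complementary slackness (lambda_i * g_i(x) = 0 for all i): OK

Verdict: the first failing condition is primal_feasibility -> primal.

primal


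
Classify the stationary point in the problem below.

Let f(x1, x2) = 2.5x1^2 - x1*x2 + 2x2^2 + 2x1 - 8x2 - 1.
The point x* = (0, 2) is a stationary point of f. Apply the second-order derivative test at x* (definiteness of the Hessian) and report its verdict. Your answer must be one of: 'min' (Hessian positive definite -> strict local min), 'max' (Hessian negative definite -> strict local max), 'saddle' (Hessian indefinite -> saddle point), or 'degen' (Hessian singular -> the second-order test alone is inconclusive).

Compute the Hessian H = grad^2 f:
  H = [[5, -1], [-1, 4]]
Verify stationarity: grad f(x*) = H x* + g = (0, 0).
Eigenvalues of H: 3.382, 5.618.
Both eigenvalues > 0, so H is positive definite -> x* is a strict local min.

min


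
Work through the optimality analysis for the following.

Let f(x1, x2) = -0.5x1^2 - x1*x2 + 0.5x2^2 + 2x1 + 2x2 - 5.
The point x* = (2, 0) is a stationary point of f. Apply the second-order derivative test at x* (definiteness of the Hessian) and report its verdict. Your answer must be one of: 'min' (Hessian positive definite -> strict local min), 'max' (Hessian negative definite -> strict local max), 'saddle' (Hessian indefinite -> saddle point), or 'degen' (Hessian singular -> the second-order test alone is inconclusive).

Compute the Hessian H = grad^2 f:
  H = [[-1, -1], [-1, 1]]
Verify stationarity: grad f(x*) = H x* + g = (0, 0).
Eigenvalues of H: -1.4142, 1.4142.
Eigenvalues have mixed signs, so H is indefinite -> x* is a saddle point.

saddle


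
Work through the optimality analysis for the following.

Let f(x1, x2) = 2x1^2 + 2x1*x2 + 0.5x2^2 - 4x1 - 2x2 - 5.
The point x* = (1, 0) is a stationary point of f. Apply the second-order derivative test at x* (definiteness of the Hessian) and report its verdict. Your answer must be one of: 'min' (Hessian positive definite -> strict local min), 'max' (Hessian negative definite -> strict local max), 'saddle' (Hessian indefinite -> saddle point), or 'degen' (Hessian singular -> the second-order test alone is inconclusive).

Compute the Hessian H = grad^2 f:
  H = [[4, 2], [2, 1]]
Verify stationarity: grad f(x*) = H x* + g = (0, 0).
Eigenvalues of H: 0, 5.
H has a zero eigenvalue (singular; positive semidefinite but not definite), so H is neither positive definite, negative definite, nor indefinite. The second-order test alone is inconclusive -> degen.
(Indeed, f is constant along the null direction of H through x*, so x* is not a strict local extremum.)

degen


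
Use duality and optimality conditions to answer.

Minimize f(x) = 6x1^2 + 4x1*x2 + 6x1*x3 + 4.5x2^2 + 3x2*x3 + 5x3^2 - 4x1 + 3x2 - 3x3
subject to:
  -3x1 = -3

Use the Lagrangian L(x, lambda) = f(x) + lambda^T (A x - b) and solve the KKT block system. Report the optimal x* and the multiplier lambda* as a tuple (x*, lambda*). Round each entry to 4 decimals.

Form the Lagrangian:
  L(x, lambda) = (1/2) x^T Q x + c^T x + lambda^T (A x - b)
Stationarity (grad_x L = 0): Q x + c + A^T lambda = 0.
Primal feasibility: A x = b.

This gives the KKT block system:
  [ Q   A^T ] [ x     ]   [-c ]
  [ A    0  ] [ lambda ] = [ b ]

Solving the linear system:
  x*      = (1, -0.7531, -0.0741)
  lambda* = (1.5144)
  f(x*)   = -0.7469

x* = (1, -0.7531, -0.0741), lambda* = (1.5144)


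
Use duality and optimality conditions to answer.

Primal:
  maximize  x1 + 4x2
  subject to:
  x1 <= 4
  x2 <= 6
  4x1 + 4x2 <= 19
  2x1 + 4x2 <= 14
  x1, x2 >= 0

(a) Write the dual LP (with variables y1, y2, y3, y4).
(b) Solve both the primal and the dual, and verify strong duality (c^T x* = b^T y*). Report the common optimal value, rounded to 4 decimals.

The standard primal-dual pair for 'max c^T x s.t. A x <= b, x >= 0' is:
  Dual:  min b^T y  s.t.  A^T y >= c,  y >= 0.

So the dual LP is:
  minimize  4y1 + 6y2 + 19y3 + 14y4
  subject to:
    y1 + 4y3 + 2y4 >= 1
    y2 + 4y3 + 4y4 >= 4
    y1, y2, y3, y4 >= 0

Solving the primal: x* = (0, 3.5).
  primal value c^T x* = 14.
Solving the dual: y* = (0, 0, 0, 1).
  dual value b^T y* = 14.
Strong duality: c^T x* = b^T y*. Confirmed.

14


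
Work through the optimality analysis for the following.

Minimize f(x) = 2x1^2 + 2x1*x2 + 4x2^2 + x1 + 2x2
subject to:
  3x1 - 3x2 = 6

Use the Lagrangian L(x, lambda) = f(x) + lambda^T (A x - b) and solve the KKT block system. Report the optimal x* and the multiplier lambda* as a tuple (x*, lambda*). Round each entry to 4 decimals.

Form the Lagrangian:
  L(x, lambda) = (1/2) x^T Q x + c^T x + lambda^T (A x - b)
Stationarity (grad_x L = 0): Q x + c + A^T lambda = 0.
Primal feasibility: A x = b.

This gives the KKT block system:
  [ Q   A^T ] [ x     ]   [-c ]
  [ A    0  ] [ lambda ] = [ b ]

Solving the linear system:
  x*      = (1.0625, -0.9375)
  lambda* = (-1.125)
  f(x*)   = 2.9688

x* = (1.0625, -0.9375), lambda* = (-1.125)


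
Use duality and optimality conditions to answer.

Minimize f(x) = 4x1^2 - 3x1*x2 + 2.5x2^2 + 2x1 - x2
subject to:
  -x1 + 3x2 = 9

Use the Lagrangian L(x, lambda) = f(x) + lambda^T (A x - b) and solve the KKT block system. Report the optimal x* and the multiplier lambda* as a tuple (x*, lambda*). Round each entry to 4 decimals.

Form the Lagrangian:
  L(x, lambda) = (1/2) x^T Q x + c^T x + lambda^T (A x - b)
Stationarity (grad_x L = 0): Q x + c + A^T lambda = 0.
Primal feasibility: A x = b.

This gives the KKT block system:
  [ Q   A^T ] [ x     ]   [-c ]
  [ A    0  ] [ lambda ] = [ b ]

Solving the linear system:
  x*      = (0.3559, 3.1186)
  lambda* = (-4.5085)
  f(x*)   = 19.0847

x* = (0.3559, 3.1186), lambda* = (-4.5085)


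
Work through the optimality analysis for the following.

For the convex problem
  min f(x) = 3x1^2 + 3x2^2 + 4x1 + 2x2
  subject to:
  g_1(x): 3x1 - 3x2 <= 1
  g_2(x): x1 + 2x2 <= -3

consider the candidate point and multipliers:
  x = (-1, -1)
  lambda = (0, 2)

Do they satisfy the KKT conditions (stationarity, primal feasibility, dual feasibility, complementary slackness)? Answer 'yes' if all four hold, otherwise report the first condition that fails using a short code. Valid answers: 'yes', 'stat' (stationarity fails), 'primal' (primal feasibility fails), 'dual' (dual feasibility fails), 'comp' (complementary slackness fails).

Gradient of f: grad f(x) = Q x + c = (-2, -4)
Constraint values g_i(x) = a_i^T x - b_i:
  g_1((-1, -1)) = -1
  g_2((-1, -1)) = 0
Stationarity residual: grad f(x) + sum_i lambda_i a_i = (0, 0)
  -> stationarity OK
Primal feasibility (all g_i <= 0): OK
Dual feasibility (all lambda_i >= 0): OK
Complementary slackness (lambda_i * g_i(x) = 0 for all i): OK

Verdict: yes, KKT holds.

yes


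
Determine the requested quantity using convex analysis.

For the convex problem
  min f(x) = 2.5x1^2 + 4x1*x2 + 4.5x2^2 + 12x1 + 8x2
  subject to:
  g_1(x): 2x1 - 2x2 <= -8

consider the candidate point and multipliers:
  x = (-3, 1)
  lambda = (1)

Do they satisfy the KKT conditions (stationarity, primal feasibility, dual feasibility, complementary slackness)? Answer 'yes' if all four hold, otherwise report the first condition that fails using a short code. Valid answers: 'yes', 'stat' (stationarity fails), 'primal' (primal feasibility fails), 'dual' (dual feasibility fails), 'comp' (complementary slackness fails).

Gradient of f: grad f(x) = Q x + c = (1, 5)
Constraint values g_i(x) = a_i^T x - b_i:
  g_1((-3, 1)) = 0
Stationarity residual: grad f(x) + sum_i lambda_i a_i = (3, 3)
  -> stationarity FAILS
Primal feasibility (all g_i <= 0): OK
Dual feasibility (all lambda_i >= 0): OK
Complementary slackness (lambda_i * g_i(x) = 0 for all i): OK

Verdict: the first failing condition is stationarity -> stat.

stat


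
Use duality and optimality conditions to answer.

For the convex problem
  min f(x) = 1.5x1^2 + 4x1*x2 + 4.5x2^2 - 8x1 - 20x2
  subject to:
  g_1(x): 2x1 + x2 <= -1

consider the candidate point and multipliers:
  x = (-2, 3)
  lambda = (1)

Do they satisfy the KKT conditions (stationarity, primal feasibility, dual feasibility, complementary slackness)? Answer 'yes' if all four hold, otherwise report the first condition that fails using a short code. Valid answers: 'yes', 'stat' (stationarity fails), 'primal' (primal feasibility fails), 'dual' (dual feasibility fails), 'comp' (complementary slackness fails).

Gradient of f: grad f(x) = Q x + c = (-2, -1)
Constraint values g_i(x) = a_i^T x - b_i:
  g_1((-2, 3)) = 0
Stationarity residual: grad f(x) + sum_i lambda_i a_i = (0, 0)
  -> stationarity OK
Primal feasibility (all g_i <= 0): OK
Dual feasibility (all lambda_i >= 0): OK
Complementary slackness (lambda_i * g_i(x) = 0 for all i): OK

Verdict: yes, KKT holds.

yes


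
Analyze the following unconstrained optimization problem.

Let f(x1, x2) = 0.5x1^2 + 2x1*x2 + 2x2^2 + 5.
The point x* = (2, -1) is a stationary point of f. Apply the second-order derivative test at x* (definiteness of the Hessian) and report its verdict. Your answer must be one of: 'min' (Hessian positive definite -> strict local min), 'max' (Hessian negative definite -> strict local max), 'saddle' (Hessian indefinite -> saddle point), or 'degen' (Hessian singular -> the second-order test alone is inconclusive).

Compute the Hessian H = grad^2 f:
  H = [[1, 2], [2, 4]]
Verify stationarity: grad f(x*) = H x* + g = (0, 0).
Eigenvalues of H: 0, 5.
H has a zero eigenvalue (singular; positive semidefinite but not definite), so H is neither positive definite, negative definite, nor indefinite. The second-order test alone is inconclusive -> degen.
(Indeed, f is constant along the null direction of H through x*, so x* is not a strict local extremum.)

degen


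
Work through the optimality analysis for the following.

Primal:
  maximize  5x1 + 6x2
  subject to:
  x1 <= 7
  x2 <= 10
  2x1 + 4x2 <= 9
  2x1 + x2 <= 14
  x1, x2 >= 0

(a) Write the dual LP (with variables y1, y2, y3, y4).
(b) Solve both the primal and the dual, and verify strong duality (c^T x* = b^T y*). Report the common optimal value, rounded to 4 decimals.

The standard primal-dual pair for 'max c^T x s.t. A x <= b, x >= 0' is:
  Dual:  min b^T y  s.t.  A^T y >= c,  y >= 0.

So the dual LP is:
  minimize  7y1 + 10y2 + 9y3 + 14y4
  subject to:
    y1 + 2y3 + 2y4 >= 5
    y2 + 4y3 + y4 >= 6
    y1, y2, y3, y4 >= 0

Solving the primal: x* = (4.5, 0).
  primal value c^T x* = 22.5.
Solving the dual: y* = (0, 0, 2.5, 0).
  dual value b^T y* = 22.5.
Strong duality: c^T x* = b^T y*. Confirmed.

22.5


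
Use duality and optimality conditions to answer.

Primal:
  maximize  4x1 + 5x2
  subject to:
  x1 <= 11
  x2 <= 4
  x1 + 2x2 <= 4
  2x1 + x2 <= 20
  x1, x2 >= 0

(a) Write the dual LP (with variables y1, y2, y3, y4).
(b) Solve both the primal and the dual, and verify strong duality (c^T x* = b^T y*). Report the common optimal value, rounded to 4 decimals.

The standard primal-dual pair for 'max c^T x s.t. A x <= b, x >= 0' is:
  Dual:  min b^T y  s.t.  A^T y >= c,  y >= 0.

So the dual LP is:
  minimize  11y1 + 4y2 + 4y3 + 20y4
  subject to:
    y1 + y3 + 2y4 >= 4
    y2 + 2y3 + y4 >= 5
    y1, y2, y3, y4 >= 0

Solving the primal: x* = (4, 0).
  primal value c^T x* = 16.
Solving the dual: y* = (0, 0, 4, 0).
  dual value b^T y* = 16.
Strong duality: c^T x* = b^T y*. Confirmed.

16


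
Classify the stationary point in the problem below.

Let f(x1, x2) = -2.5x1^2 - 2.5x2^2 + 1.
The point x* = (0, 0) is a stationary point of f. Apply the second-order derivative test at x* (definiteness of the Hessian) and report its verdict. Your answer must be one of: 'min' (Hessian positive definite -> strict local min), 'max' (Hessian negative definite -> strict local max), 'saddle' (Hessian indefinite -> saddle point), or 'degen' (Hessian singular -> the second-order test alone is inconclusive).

Compute the Hessian H = grad^2 f:
  H = [[-5, 0], [0, -5]]
Verify stationarity: grad f(x*) = H x* + g = (0, 0).
Eigenvalues of H: -5, -5.
Both eigenvalues < 0, so H is negative definite -> x* is a strict local max.

max


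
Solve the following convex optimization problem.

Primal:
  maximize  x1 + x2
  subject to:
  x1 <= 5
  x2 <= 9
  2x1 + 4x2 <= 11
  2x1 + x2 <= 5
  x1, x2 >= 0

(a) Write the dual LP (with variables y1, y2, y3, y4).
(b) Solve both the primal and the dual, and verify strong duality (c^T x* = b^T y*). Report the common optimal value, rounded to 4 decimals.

The standard primal-dual pair for 'max c^T x s.t. A x <= b, x >= 0' is:
  Dual:  min b^T y  s.t.  A^T y >= c,  y >= 0.

So the dual LP is:
  minimize  5y1 + 9y2 + 11y3 + 5y4
  subject to:
    y1 + 2y3 + 2y4 >= 1
    y2 + 4y3 + y4 >= 1
    y1, y2, y3, y4 >= 0

Solving the primal: x* = (1.5, 2).
  primal value c^T x* = 3.5.
Solving the dual: y* = (0, 0, 0.1667, 0.3333).
  dual value b^T y* = 3.5.
Strong duality: c^T x* = b^T y*. Confirmed.

3.5


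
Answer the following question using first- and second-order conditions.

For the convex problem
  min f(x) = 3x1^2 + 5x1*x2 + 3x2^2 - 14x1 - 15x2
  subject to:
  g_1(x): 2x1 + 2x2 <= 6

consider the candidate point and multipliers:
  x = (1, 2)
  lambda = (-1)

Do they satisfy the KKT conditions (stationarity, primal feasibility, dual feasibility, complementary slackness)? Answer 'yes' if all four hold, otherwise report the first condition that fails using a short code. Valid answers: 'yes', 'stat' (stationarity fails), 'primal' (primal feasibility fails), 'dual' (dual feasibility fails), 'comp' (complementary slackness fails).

Gradient of f: grad f(x) = Q x + c = (2, 2)
Constraint values g_i(x) = a_i^T x - b_i:
  g_1((1, 2)) = 0
Stationarity residual: grad f(x) + sum_i lambda_i a_i = (0, 0)
  -> stationarity OK
Primal feasibility (all g_i <= 0): OK
Dual feasibility (all lambda_i >= 0): FAILS
Complementary slackness (lambda_i * g_i(x) = 0 for all i): OK

Verdict: the first failing condition is dual_feasibility -> dual.

dual


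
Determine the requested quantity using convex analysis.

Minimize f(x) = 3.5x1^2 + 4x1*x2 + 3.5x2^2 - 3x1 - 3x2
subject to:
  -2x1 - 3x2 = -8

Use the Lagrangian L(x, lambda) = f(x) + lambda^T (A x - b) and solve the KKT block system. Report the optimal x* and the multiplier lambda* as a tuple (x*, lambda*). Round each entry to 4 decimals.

Form the Lagrangian:
  L(x, lambda) = (1/2) x^T Q x + c^T x + lambda^T (A x - b)
Stationarity (grad_x L = 0): Q x + c + A^T lambda = 0.
Primal feasibility: A x = b.

This gives the KKT block system:
  [ Q   A^T ] [ x     ]   [-c ]
  [ A    0  ] [ lambda ] = [ b ]

Solving the linear system:
  x*      = (0.5814, 2.2791)
  lambda* = (5.093)
  f(x*)   = 16.0814

x* = (0.5814, 2.2791), lambda* = (5.093)


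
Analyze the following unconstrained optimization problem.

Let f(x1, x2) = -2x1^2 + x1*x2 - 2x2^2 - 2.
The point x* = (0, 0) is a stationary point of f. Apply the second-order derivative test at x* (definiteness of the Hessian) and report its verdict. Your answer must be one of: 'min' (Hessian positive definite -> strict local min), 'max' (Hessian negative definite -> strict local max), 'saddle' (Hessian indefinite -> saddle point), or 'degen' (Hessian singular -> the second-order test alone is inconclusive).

Compute the Hessian H = grad^2 f:
  H = [[-4, 1], [1, -4]]
Verify stationarity: grad f(x*) = H x* + g = (0, 0).
Eigenvalues of H: -5, -3.
Both eigenvalues < 0, so H is negative definite -> x* is a strict local max.

max


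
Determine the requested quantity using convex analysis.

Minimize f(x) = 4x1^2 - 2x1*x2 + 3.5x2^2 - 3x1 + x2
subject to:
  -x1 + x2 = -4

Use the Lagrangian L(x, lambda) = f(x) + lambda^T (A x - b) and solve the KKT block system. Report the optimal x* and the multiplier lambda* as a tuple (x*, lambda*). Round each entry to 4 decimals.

Form the Lagrangian:
  L(x, lambda) = (1/2) x^T Q x + c^T x + lambda^T (A x - b)
Stationarity (grad_x L = 0): Q x + c + A^T lambda = 0.
Primal feasibility: A x = b.

This gives the KKT block system:
  [ Q   A^T ] [ x     ]   [-c ]
  [ A    0  ] [ lambda ] = [ b ]

Solving the linear system:
  x*      = (2, -2)
  lambda* = (17)
  f(x*)   = 30

x* = (2, -2), lambda* = (17)
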